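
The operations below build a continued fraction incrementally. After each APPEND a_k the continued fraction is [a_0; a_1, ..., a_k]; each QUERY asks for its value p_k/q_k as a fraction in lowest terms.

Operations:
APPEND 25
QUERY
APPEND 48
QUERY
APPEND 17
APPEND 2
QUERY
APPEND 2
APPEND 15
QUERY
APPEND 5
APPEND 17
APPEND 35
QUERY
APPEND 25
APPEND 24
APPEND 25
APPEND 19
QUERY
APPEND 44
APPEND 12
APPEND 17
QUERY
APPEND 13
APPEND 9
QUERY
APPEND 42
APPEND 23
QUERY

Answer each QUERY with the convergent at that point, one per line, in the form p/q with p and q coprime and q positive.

APPEND 25: p_0 = 25·1 + 0 = 25, q_0 = 25·0 + 1 = 1 → 25/1
APPEND 48: p_1 = 48·25 + 1 = 1201, q_1 = 48·1 + 0 = 48 → 1201/48
APPEND 17: p_2 = 17·1201 + 25 = 20442, q_2 = 17·48 + 1 = 817 → 20442/817
APPEND 2: p_3 = 2·20442 + 1201 = 42085, q_3 = 2·817 + 48 = 1682 → 42085/1682
APPEND 2: p_4 = 2·42085 + 20442 = 104612, q_4 = 2·1682 + 817 = 4181 → 104612/4181
APPEND 15: p_5 = 15·104612 + 42085 = 1611265, q_5 = 15·4181 + 1682 = 64397 → 1611265/64397
APPEND 5: p_6 = 5·1611265 + 104612 = 8160937, q_6 = 5·64397 + 4181 = 326166 → 8160937/326166
APPEND 17: p_7 = 17·8160937 + 1611265 = 140347194, q_7 = 17·326166 + 64397 = 5609219 → 140347194/5609219
APPEND 35: p_8 = 35·140347194 + 8160937 = 4920312727, q_8 = 35·5609219 + 326166 = 196648831 → 4920312727/196648831
APPEND 25: p_9 = 25·4920312727 + 140347194 = 123148165369, q_9 = 25·196648831 + 5609219 = 4921829994 → 123148165369/4921829994
APPEND 24: p_10 = 24·123148165369 + 4920312727 = 2960476281583, q_10 = 24·4921829994 + 196648831 = 118320568687 → 2960476281583/118320568687
APPEND 25: p_11 = 25·2960476281583 + 123148165369 = 74135055204944, q_11 = 25·118320568687 + 4921829994 = 2962936047169 → 74135055204944/2962936047169
APPEND 19: p_12 = 19·74135055204944 + 2960476281583 = 1411526525175519, q_12 = 19·2962936047169 + 118320568687 = 56414105464898 → 1411526525175519/56414105464898
APPEND 44: p_13 = 44·1411526525175519 + 74135055204944 = 62181302162927780, q_13 = 44·56414105464898 + 2962936047169 = 2485183576502681 → 62181302162927780/2485183576502681
APPEND 12: p_14 = 12·62181302162927780 + 1411526525175519 = 747587152480308879, q_14 = 12·2485183576502681 + 56414105464898 = 29878617023497070 → 747587152480308879/29878617023497070
APPEND 17: p_15 = 17·747587152480308879 + 62181302162927780 = 12771162894328178723, q_15 = 17·29878617023497070 + 2485183576502681 = 510421672975952871 → 12771162894328178723/510421672975952871
APPEND 13: p_16 = 13·12771162894328178723 + 747587152480308879 = 166772704778746632278, q_16 = 13·510421672975952871 + 29878617023497070 = 6665360365710884393 → 166772704778746632278/6665360365710884393
APPEND 9: p_17 = 9·166772704778746632278 + 12771162894328178723 = 1513725505903047869225, q_17 = 9·6665360365710884393 + 510421672975952871 = 60498664964373912408 → 1513725505903047869225/60498664964373912408
APPEND 42: p_18 = 42·1513725505903047869225 + 166772704778746632278 = 63743243952706757139728, q_18 = 42·60498664964373912408 + 6665360365710884393 = 2547609288869415205529 → 63743243952706757139728/2547609288869415205529
APPEND 23: p_19 = 23·63743243952706757139728 + 1513725505903047869225 = 1467608336418158462082969, q_19 = 23·2547609288869415205529 + 60498664964373912408 = 58655512308960923639575 → 1467608336418158462082969/58655512308960923639575

25/1
1201/48
42085/1682
1611265/64397
4920312727/196648831
1411526525175519/56414105464898
12771162894328178723/510421672975952871
1513725505903047869225/60498664964373912408
1467608336418158462082969/58655512308960923639575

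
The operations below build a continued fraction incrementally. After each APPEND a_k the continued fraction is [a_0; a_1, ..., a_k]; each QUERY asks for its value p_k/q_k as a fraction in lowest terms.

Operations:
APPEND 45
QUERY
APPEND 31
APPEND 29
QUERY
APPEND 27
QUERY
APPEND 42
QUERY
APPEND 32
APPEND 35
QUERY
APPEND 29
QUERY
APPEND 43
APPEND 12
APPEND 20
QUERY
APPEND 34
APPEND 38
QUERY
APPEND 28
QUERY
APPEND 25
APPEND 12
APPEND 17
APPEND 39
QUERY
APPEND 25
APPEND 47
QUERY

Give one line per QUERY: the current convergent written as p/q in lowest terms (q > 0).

45/1
40529/900
1095679/24331
46059047/1022802
51670540452/1147412627
1499920658291/33307720178
15586128795284385/346110585051281
20182355535321940903/448175873162081233
565636659447080836245/12560709442290301628
113763501167463590851419876/2526268867896550673098523
133922771503967979482189048711/2973932103714637574572188275

APPEND 45: p_0 = 45·1 + 0 = 45, q_0 = 45·0 + 1 = 1 → 45/1
APPEND 31: p_1 = 31·45 + 1 = 1396, q_1 = 31·1 + 0 = 31 → 1396/31
APPEND 29: p_2 = 29·1396 + 45 = 40529, q_2 = 29·31 + 1 = 900 → 40529/900
APPEND 27: p_3 = 27·40529 + 1396 = 1095679, q_3 = 27·900 + 31 = 24331 → 1095679/24331
APPEND 42: p_4 = 42·1095679 + 40529 = 46059047, q_4 = 42·24331 + 900 = 1022802 → 46059047/1022802
APPEND 32: p_5 = 32·46059047 + 1095679 = 1474985183, q_5 = 32·1022802 + 24331 = 32753995 → 1474985183/32753995
APPEND 35: p_6 = 35·1474985183 + 46059047 = 51670540452, q_6 = 35·32753995 + 1022802 = 1147412627 → 51670540452/1147412627
APPEND 29: p_7 = 29·51670540452 + 1474985183 = 1499920658291, q_7 = 29·1147412627 + 32753995 = 33307720178 → 1499920658291/33307720178
APPEND 43: p_8 = 43·1499920658291 + 51670540452 = 64548258846965, q_8 = 43·33307720178 + 1147412627 = 1433379380281 → 64548258846965/1433379380281
APPEND 12: p_9 = 12·64548258846965 + 1499920658291 = 776079026821871, q_9 = 12·1433379380281 + 33307720178 = 17233860283550 → 776079026821871/17233860283550
APPEND 20: p_10 = 20·776079026821871 + 64548258846965 = 15586128795284385, q_10 = 20·17233860283550 + 1433379380281 = 346110585051281 → 15586128795284385/346110585051281
APPEND 34: p_11 = 34·15586128795284385 + 776079026821871 = 530704458066490961, q_11 = 34·346110585051281 + 17233860283550 = 11784993752027104 → 530704458066490961/11784993752027104
APPEND 38: p_12 = 38·530704458066490961 + 15586128795284385 = 20182355535321940903, q_12 = 38·11784993752027104 + 346110585051281 = 448175873162081233 → 20182355535321940903/448175873162081233
APPEND 28: p_13 = 28·20182355535321940903 + 530704458066490961 = 565636659447080836245, q_13 = 28·448175873162081233 + 11784993752027104 = 12560709442290301628 → 565636659447080836245/12560709442290301628
APPEND 25: p_14 = 25·565636659447080836245 + 20182355535321940903 = 14161098841712342847028, q_14 = 25·12560709442290301628 + 448175873162081233 = 314465911930419621933 → 14161098841712342847028/314465911930419621933
APPEND 12: p_15 = 12·14161098841712342847028 + 565636659447080836245 = 170498822759995195000581, q_15 = 12·314465911930419621933 + 12560709442290301628 = 3786151652607325764824 → 170498822759995195000581/3786151652607325764824
APPEND 17: p_16 = 17·170498822759995195000581 + 14161098841712342847028 = 2912641085761630657856905, q_16 = 17·3786151652607325764824 + 314465911930419621933 = 64679044006254957623941 → 2912641085761630657856905/64679044006254957623941
APPEND 39: p_17 = 39·2912641085761630657856905 + 170498822759995195000581 = 113763501167463590851419876, q_17 = 39·64679044006254957623941 + 3786151652607325764824 = 2526268867896550673098523 → 113763501167463590851419876/2526268867896550673098523
APPEND 25: p_18 = 25·113763501167463590851419876 + 2912641085761630657856905 = 2847000170272351401943353805, q_18 = 25·2526268867896550673098523 + 64679044006254957623941 = 63221400741420021785087016 → 2847000170272351401943353805/63221400741420021785087016
APPEND 47: p_19 = 47·2847000170272351401943353805 + 113763501167463590851419876 = 133922771503967979482189048711, q_19 = 47·63221400741420021785087016 + 2526268867896550673098523 = 2973932103714637574572188275 → 133922771503967979482189048711/2973932103714637574572188275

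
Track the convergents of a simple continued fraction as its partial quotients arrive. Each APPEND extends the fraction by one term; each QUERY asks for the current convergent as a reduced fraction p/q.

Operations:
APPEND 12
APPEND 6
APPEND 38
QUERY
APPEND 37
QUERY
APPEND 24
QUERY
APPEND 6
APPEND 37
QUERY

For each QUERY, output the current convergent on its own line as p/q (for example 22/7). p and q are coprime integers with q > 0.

2786/229
103155/8479
2478506/203725
556523573/45744398

APPEND 12: p_0 = 12·1 + 0 = 12, q_0 = 12·0 + 1 = 1 → 12/1
APPEND 6: p_1 = 6·12 + 1 = 73, q_1 = 6·1 + 0 = 6 → 73/6
APPEND 38: p_2 = 38·73 + 12 = 2786, q_2 = 38·6 + 1 = 229 → 2786/229
APPEND 37: p_3 = 37·2786 + 73 = 103155, q_3 = 37·229 + 6 = 8479 → 103155/8479
APPEND 24: p_4 = 24·103155 + 2786 = 2478506, q_4 = 24·8479 + 229 = 203725 → 2478506/203725
APPEND 6: p_5 = 6·2478506 + 103155 = 14974191, q_5 = 6·203725 + 8479 = 1230829 → 14974191/1230829
APPEND 37: p_6 = 37·14974191 + 2478506 = 556523573, q_6 = 37·1230829 + 203725 = 45744398 → 556523573/45744398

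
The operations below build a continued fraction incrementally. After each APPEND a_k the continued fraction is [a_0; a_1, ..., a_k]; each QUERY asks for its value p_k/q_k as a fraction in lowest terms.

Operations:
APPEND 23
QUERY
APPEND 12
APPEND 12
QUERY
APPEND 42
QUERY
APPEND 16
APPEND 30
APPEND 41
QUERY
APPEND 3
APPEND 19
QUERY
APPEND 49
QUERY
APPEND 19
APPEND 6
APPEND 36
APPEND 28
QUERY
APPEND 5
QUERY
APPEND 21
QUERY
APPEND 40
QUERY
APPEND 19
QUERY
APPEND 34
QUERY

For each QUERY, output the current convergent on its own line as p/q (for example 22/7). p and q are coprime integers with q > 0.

23/1
3347/145
140851/6102
2784096344/120613669
162766733031/7051441630
7983990057292/345885420289
931659716278651106/40361712654821523
4691539316422600685/203248630899923276
99453985361153265491/4308582961553210319
3982850953762553220325/172546567093028336036
75773622106849664451666/3282693357729091595003
2580286002586651144576969/111784120729882142566138

APPEND 23: p_0 = 23·1 + 0 = 23, q_0 = 23·0 + 1 = 1 → 23/1
APPEND 12: p_1 = 12·23 + 1 = 277, q_1 = 12·1 + 0 = 12 → 277/12
APPEND 12: p_2 = 12·277 + 23 = 3347, q_2 = 12·12 + 1 = 145 → 3347/145
APPEND 42: p_3 = 42·3347 + 277 = 140851, q_3 = 42·145 + 12 = 6102 → 140851/6102
APPEND 16: p_4 = 16·140851 + 3347 = 2256963, q_4 = 16·6102 + 145 = 97777 → 2256963/97777
APPEND 30: p_5 = 30·2256963 + 140851 = 67849741, q_5 = 30·97777 + 6102 = 2939412 → 67849741/2939412
APPEND 41: p_6 = 41·67849741 + 2256963 = 2784096344, q_6 = 41·2939412 + 97777 = 120613669 → 2784096344/120613669
APPEND 3: p_7 = 3·2784096344 + 67849741 = 8420138773, q_7 = 3·120613669 + 2939412 = 364780419 → 8420138773/364780419
APPEND 19: p_8 = 19·8420138773 + 2784096344 = 162766733031, q_8 = 19·364780419 + 120613669 = 7051441630 → 162766733031/7051441630
APPEND 49: p_9 = 49·162766733031 + 8420138773 = 7983990057292, q_9 = 49·7051441630 + 364780419 = 345885420289 → 7983990057292/345885420289
APPEND 19: p_10 = 19·7983990057292 + 162766733031 = 151858577821579, q_10 = 19·345885420289 + 7051441630 = 6578874427121 → 151858577821579/6578874427121
APPEND 6: p_11 = 6·151858577821579 + 7983990057292 = 919135456986766, q_11 = 6·6578874427121 + 345885420289 = 39819131983015 → 919135456986766/39819131983015
APPEND 36: p_12 = 36·919135456986766 + 151858577821579 = 33240735029345155, q_12 = 36·39819131983015 + 6578874427121 = 1440067625815661 → 33240735029345155/1440067625815661
APPEND 28: p_13 = 28·33240735029345155 + 919135456986766 = 931659716278651106, q_13 = 28·1440067625815661 + 39819131983015 = 40361712654821523 → 931659716278651106/40361712654821523
APPEND 5: p_14 = 5·931659716278651106 + 33240735029345155 = 4691539316422600685, q_14 = 5·40361712654821523 + 1440067625815661 = 203248630899923276 → 4691539316422600685/203248630899923276
APPEND 21: p_15 = 21·4691539316422600685 + 931659716278651106 = 99453985361153265491, q_15 = 21·203248630899923276 + 40361712654821523 = 4308582961553210319 → 99453985361153265491/4308582961553210319
APPEND 40: p_16 = 40·99453985361153265491 + 4691539316422600685 = 3982850953762553220325, q_16 = 40·4308582961553210319 + 203248630899923276 = 172546567093028336036 → 3982850953762553220325/172546567093028336036
APPEND 19: p_17 = 19·3982850953762553220325 + 99453985361153265491 = 75773622106849664451666, q_17 = 19·172546567093028336036 + 4308582961553210319 = 3282693357729091595003 → 75773622106849664451666/3282693357729091595003
APPEND 34: p_18 = 34·75773622106849664451666 + 3982850953762553220325 = 2580286002586651144576969, q_18 = 34·3282693357729091595003 + 172546567093028336036 = 111784120729882142566138 → 2580286002586651144576969/111784120729882142566138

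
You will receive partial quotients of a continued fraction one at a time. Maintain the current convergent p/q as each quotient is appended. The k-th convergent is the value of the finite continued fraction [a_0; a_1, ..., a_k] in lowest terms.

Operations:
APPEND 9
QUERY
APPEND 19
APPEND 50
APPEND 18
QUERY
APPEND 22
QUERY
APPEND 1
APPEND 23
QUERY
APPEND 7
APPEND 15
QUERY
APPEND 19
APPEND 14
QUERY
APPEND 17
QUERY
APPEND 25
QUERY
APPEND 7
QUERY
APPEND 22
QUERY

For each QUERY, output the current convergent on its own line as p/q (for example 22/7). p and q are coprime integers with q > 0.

9/1
155134/17137
3421557/377965
85685450/9465311
9136308065/1009249496
2447841501129/270402747338
41787498747269/4616089097449
1047135310182854/115672630183563
7371734670027247/814324500382390
163225298050782288/18030811638596143

APPEND 9: p_0 = 9·1 + 0 = 9, q_0 = 9·0 + 1 = 1 → 9/1
APPEND 19: p_1 = 19·9 + 1 = 172, q_1 = 19·1 + 0 = 19 → 172/19
APPEND 50: p_2 = 50·172 + 9 = 8609, q_2 = 50·19 + 1 = 951 → 8609/951
APPEND 18: p_3 = 18·8609 + 172 = 155134, q_3 = 18·951 + 19 = 17137 → 155134/17137
APPEND 22: p_4 = 22·155134 + 8609 = 3421557, q_4 = 22·17137 + 951 = 377965 → 3421557/377965
APPEND 1: p_5 = 1·3421557 + 155134 = 3576691, q_5 = 1·377965 + 17137 = 395102 → 3576691/395102
APPEND 23: p_6 = 23·3576691 + 3421557 = 85685450, q_6 = 23·395102 + 377965 = 9465311 → 85685450/9465311
APPEND 7: p_7 = 7·85685450 + 3576691 = 603374841, q_7 = 7·9465311 + 395102 = 66652279 → 603374841/66652279
APPEND 15: p_8 = 15·603374841 + 85685450 = 9136308065, q_8 = 15·66652279 + 9465311 = 1009249496 → 9136308065/1009249496
APPEND 19: p_9 = 19·9136308065 + 603374841 = 174193228076, q_9 = 19·1009249496 + 66652279 = 19242392703 → 174193228076/19242392703
APPEND 14: p_10 = 14·174193228076 + 9136308065 = 2447841501129, q_10 = 14·19242392703 + 1009249496 = 270402747338 → 2447841501129/270402747338
APPEND 17: p_11 = 17·2447841501129 + 174193228076 = 41787498747269, q_11 = 17·270402747338 + 19242392703 = 4616089097449 → 41787498747269/4616089097449
APPEND 25: p_12 = 25·41787498747269 + 2447841501129 = 1047135310182854, q_12 = 25·4616089097449 + 270402747338 = 115672630183563 → 1047135310182854/115672630183563
APPEND 7: p_13 = 7·1047135310182854 + 41787498747269 = 7371734670027247, q_13 = 7·115672630183563 + 4616089097449 = 814324500382390 → 7371734670027247/814324500382390
APPEND 22: p_14 = 22·7371734670027247 + 1047135310182854 = 163225298050782288, q_14 = 22·814324500382390 + 115672630183563 = 18030811638596143 → 163225298050782288/18030811638596143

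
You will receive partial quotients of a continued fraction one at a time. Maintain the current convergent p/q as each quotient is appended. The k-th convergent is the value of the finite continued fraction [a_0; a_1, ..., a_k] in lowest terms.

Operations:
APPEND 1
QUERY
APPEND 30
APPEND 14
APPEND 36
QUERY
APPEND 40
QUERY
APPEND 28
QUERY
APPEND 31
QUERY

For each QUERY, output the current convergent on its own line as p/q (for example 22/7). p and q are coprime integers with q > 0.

1/1
15691/15186
628075/607861
17601791/17035294
546283596/528701975

APPEND 1: p_0 = 1·1 + 0 = 1, q_0 = 1·0 + 1 = 1 → 1/1
APPEND 30: p_1 = 30·1 + 1 = 31, q_1 = 30·1 + 0 = 30 → 31/30
APPEND 14: p_2 = 14·31 + 1 = 435, q_2 = 14·30 + 1 = 421 → 435/421
APPEND 36: p_3 = 36·435 + 31 = 15691, q_3 = 36·421 + 30 = 15186 → 15691/15186
APPEND 40: p_4 = 40·15691 + 435 = 628075, q_4 = 40·15186 + 421 = 607861 → 628075/607861
APPEND 28: p_5 = 28·628075 + 15691 = 17601791, q_5 = 28·607861 + 15186 = 17035294 → 17601791/17035294
APPEND 31: p_6 = 31·17601791 + 628075 = 546283596, q_6 = 31·17035294 + 607861 = 528701975 → 546283596/528701975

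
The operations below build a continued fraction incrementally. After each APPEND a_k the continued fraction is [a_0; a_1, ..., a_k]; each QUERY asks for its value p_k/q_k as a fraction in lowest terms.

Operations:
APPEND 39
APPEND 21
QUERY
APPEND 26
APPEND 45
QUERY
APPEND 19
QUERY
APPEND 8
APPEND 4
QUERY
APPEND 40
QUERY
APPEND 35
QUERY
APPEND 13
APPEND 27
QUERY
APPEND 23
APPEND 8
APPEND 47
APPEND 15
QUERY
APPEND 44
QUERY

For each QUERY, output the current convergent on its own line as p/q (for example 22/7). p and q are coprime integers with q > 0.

820/21
961975/24636
18298884/468631
607711072/15563367
24455795927/626308364
856560568517/21936356107
302169626608013/7738507675492
39633821078118330039/1015014752028561425
1746526649465156545346/44728221145371175591

APPEND 39: p_0 = 39·1 + 0 = 39, q_0 = 39·0 + 1 = 1 → 39/1
APPEND 21: p_1 = 21·39 + 1 = 820, q_1 = 21·1 + 0 = 21 → 820/21
APPEND 26: p_2 = 26·820 + 39 = 21359, q_2 = 26·21 + 1 = 547 → 21359/547
APPEND 45: p_3 = 45·21359 + 820 = 961975, q_3 = 45·547 + 21 = 24636 → 961975/24636
APPEND 19: p_4 = 19·961975 + 21359 = 18298884, q_4 = 19·24636 + 547 = 468631 → 18298884/468631
APPEND 8: p_5 = 8·18298884 + 961975 = 147353047, q_5 = 8·468631 + 24636 = 3773684 → 147353047/3773684
APPEND 4: p_6 = 4·147353047 + 18298884 = 607711072, q_6 = 4·3773684 + 468631 = 15563367 → 607711072/15563367
APPEND 40: p_7 = 40·607711072 + 147353047 = 24455795927, q_7 = 40·15563367 + 3773684 = 626308364 → 24455795927/626308364
APPEND 35: p_8 = 35·24455795927 + 607711072 = 856560568517, q_8 = 35·626308364 + 15563367 = 21936356107 → 856560568517/21936356107
APPEND 13: p_9 = 13·856560568517 + 24455795927 = 11159743186648, q_9 = 13·21936356107 + 626308364 = 285798937755 → 11159743186648/285798937755
APPEND 27: p_10 = 27·11159743186648 + 856560568517 = 302169626608013, q_10 = 27·285798937755 + 21936356107 = 7738507675492 → 302169626608013/7738507675492
APPEND 23: p_11 = 23·302169626608013 + 11159743186648 = 6961061155170947, q_11 = 23·7738507675492 + 285798937755 = 178271475474071 → 6961061155170947/178271475474071
APPEND 8: p_12 = 8·6961061155170947 + 302169626608013 = 55990658867975589, q_12 = 8·178271475474071 + 7738507675492 = 1433910311468060 → 55990658867975589/1433910311468060
APPEND 47: p_13 = 47·55990658867975589 + 6961061155170947 = 2638522027950023630, q_13 = 47·1433910311468060 + 178271475474071 = 67572056114472891 → 2638522027950023630/67572056114472891
APPEND 15: p_14 = 15·2638522027950023630 + 55990658867975589 = 39633821078118330039, q_14 = 15·67572056114472891 + 1433910311468060 = 1015014752028561425 → 39633821078118330039/1015014752028561425
APPEND 44: p_15 = 44·39633821078118330039 + 2638522027950023630 = 1746526649465156545346, q_15 = 44·1015014752028561425 + 67572056114472891 = 44728221145371175591 → 1746526649465156545346/44728221145371175591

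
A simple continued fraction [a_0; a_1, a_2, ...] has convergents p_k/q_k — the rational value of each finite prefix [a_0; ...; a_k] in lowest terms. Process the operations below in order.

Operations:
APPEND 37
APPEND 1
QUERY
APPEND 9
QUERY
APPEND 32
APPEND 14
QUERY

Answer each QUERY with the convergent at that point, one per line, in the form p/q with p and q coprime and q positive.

APPEND 37: p_0 = 37·1 + 0 = 37, q_0 = 37·0 + 1 = 1 → 37/1
APPEND 1: p_1 = 1·37 + 1 = 38, q_1 = 1·1 + 0 = 1 → 38/1
APPEND 9: p_2 = 9·38 + 37 = 379, q_2 = 9·1 + 1 = 10 → 379/10
APPEND 32: p_3 = 32·379 + 38 = 12166, q_3 = 32·10 + 1 = 321 → 12166/321
APPEND 14: p_4 = 14·12166 + 379 = 170703, q_4 = 14·321 + 10 = 4504 → 170703/4504

38/1
379/10
170703/4504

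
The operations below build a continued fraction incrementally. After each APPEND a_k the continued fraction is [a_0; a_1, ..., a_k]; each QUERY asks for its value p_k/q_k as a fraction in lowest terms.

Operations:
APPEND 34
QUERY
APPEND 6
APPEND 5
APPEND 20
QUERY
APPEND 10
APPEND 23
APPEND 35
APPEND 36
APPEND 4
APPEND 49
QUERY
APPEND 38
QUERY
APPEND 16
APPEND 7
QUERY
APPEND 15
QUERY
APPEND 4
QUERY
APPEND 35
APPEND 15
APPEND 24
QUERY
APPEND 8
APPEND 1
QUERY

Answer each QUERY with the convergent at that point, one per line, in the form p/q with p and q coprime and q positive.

34/1
21385/626
1243262951713/36393856139
47269236965967/1383705520678
5350126617816262/156613480829587
81009450321651115/2371377894630792
329387927904420722/9642125059352755
4198966190908177972313/122915728546308241457
37965168910006151817314/1111348885366413184123

APPEND 34: p_0 = 34·1 + 0 = 34, q_0 = 34·0 + 1 = 1 → 34/1
APPEND 6: p_1 = 6·34 + 1 = 205, q_1 = 6·1 + 0 = 6 → 205/6
APPEND 5: p_2 = 5·205 + 34 = 1059, q_2 = 5·6 + 1 = 31 → 1059/31
APPEND 20: p_3 = 20·1059 + 205 = 21385, q_3 = 20·31 + 6 = 626 → 21385/626
APPEND 10: p_4 = 10·21385 + 1059 = 214909, q_4 = 10·626 + 31 = 6291 → 214909/6291
APPEND 23: p_5 = 23·214909 + 21385 = 4964292, q_5 = 23·6291 + 626 = 145319 → 4964292/145319
APPEND 35: p_6 = 35·4964292 + 214909 = 173965129, q_6 = 35·145319 + 6291 = 5092456 → 173965129/5092456
APPEND 36: p_7 = 36·173965129 + 4964292 = 6267708936, q_7 = 36·5092456 + 145319 = 183473735 → 6267708936/183473735
APPEND 4: p_8 = 4·6267708936 + 173965129 = 25244800873, q_8 = 4·183473735 + 5092456 = 738987396 → 25244800873/738987396
APPEND 49: p_9 = 49·25244800873 + 6267708936 = 1243262951713, q_9 = 49·738987396 + 183473735 = 36393856139 → 1243262951713/36393856139
APPEND 38: p_10 = 38·1243262951713 + 25244800873 = 47269236965967, q_10 = 38·36393856139 + 738987396 = 1383705520678 → 47269236965967/1383705520678
APPEND 16: p_11 = 16·47269236965967 + 1243262951713 = 757551054407185, q_11 = 16·1383705520678 + 36393856139 = 22175682186987 → 757551054407185/22175682186987
APPEND 7: p_12 = 7·757551054407185 + 47269236965967 = 5350126617816262, q_12 = 7·22175682186987 + 1383705520678 = 156613480829587 → 5350126617816262/156613480829587
APPEND 15: p_13 = 15·5350126617816262 + 757551054407185 = 81009450321651115, q_13 = 15·156613480829587 + 22175682186987 = 2371377894630792 → 81009450321651115/2371377894630792
APPEND 4: p_14 = 4·81009450321651115 + 5350126617816262 = 329387927904420722, q_14 = 4·2371377894630792 + 156613480829587 = 9642125059352755 → 329387927904420722/9642125059352755
APPEND 35: p_15 = 35·329387927904420722 + 81009450321651115 = 11609586926976376385, q_15 = 35·9642125059352755 + 2371377894630792 = 339845754971977217 → 11609586926976376385/339845754971977217
APPEND 15: p_16 = 15·11609586926976376385 + 329387927904420722 = 174473191832550066497, q_16 = 15·339845754971977217 + 9642125059352755 = 5107328449639011010 → 174473191832550066497/5107328449639011010
APPEND 24: p_17 = 24·174473191832550066497 + 11609586926976376385 = 4198966190908177972313, q_17 = 24·5107328449639011010 + 339845754971977217 = 122915728546308241457 → 4198966190908177972313/122915728546308241457
APPEND 8: p_18 = 8·4198966190908177972313 + 174473191832550066497 = 33766202719097973845001, q_18 = 8·122915728546308241457 + 5107328449639011010 = 988433156820104942666 → 33766202719097973845001/988433156820104942666
APPEND 1: p_19 = 1·33766202719097973845001 + 4198966190908177972313 = 37965168910006151817314, q_19 = 1·988433156820104942666 + 122915728546308241457 = 1111348885366413184123 → 37965168910006151817314/1111348885366413184123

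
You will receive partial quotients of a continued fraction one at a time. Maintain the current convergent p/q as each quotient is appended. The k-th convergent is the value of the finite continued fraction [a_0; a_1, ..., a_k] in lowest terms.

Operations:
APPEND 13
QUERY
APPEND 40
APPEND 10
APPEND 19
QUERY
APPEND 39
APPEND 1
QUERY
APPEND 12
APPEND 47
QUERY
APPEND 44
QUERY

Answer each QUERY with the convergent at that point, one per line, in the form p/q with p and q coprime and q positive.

13/1
99758/7659
3995543/306761
2440583690/187377759
107437524661/8248601630

APPEND 13: p_0 = 13·1 + 0 = 13, q_0 = 13·0 + 1 = 1 → 13/1
APPEND 40: p_1 = 40·13 + 1 = 521, q_1 = 40·1 + 0 = 40 → 521/40
APPEND 10: p_2 = 10·521 + 13 = 5223, q_2 = 10·40 + 1 = 401 → 5223/401
APPEND 19: p_3 = 19·5223 + 521 = 99758, q_3 = 19·401 + 40 = 7659 → 99758/7659
APPEND 39: p_4 = 39·99758 + 5223 = 3895785, q_4 = 39·7659 + 401 = 299102 → 3895785/299102
APPEND 1: p_5 = 1·3895785 + 99758 = 3995543, q_5 = 1·299102 + 7659 = 306761 → 3995543/306761
APPEND 12: p_6 = 12·3995543 + 3895785 = 51842301, q_6 = 12·306761 + 299102 = 3980234 → 51842301/3980234
APPEND 47: p_7 = 47·51842301 + 3995543 = 2440583690, q_7 = 47·3980234 + 306761 = 187377759 → 2440583690/187377759
APPEND 44: p_8 = 44·2440583690 + 51842301 = 107437524661, q_8 = 44·187377759 + 3980234 = 8248601630 → 107437524661/8248601630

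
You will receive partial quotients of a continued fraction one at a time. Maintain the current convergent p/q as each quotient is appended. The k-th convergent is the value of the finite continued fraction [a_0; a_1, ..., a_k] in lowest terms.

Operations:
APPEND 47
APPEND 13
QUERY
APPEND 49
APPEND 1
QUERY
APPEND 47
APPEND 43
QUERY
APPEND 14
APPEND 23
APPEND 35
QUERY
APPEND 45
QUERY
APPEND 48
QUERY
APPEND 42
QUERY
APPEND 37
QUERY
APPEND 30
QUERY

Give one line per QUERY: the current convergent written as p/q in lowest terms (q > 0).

612/13
30647/651
63259739/1343756
717222163605/15235149574
32295464078134/686016482423
1550899497914037/32944026305878
65170074376467688/1384335121329299
2412843651427218493/51253343515489941
72450479617193022478/1538984640586027529

APPEND 47: p_0 = 47·1 + 0 = 47, q_0 = 47·0 + 1 = 1 → 47/1
APPEND 13: p_1 = 13·47 + 1 = 612, q_1 = 13·1 + 0 = 13 → 612/13
APPEND 49: p_2 = 49·612 + 47 = 30035, q_2 = 49·13 + 1 = 638 → 30035/638
APPEND 1: p_3 = 1·30035 + 612 = 30647, q_3 = 1·638 + 13 = 651 → 30647/651
APPEND 47: p_4 = 47·30647 + 30035 = 1470444, q_4 = 47·651 + 638 = 31235 → 1470444/31235
APPEND 43: p_5 = 43·1470444 + 30647 = 63259739, q_5 = 43·31235 + 651 = 1343756 → 63259739/1343756
APPEND 14: p_6 = 14·63259739 + 1470444 = 887106790, q_6 = 14·1343756 + 31235 = 18843819 → 887106790/18843819
APPEND 23: p_7 = 23·887106790 + 63259739 = 20466715909, q_7 = 23·18843819 + 1343756 = 434751593 → 20466715909/434751593
APPEND 35: p_8 = 35·20466715909 + 887106790 = 717222163605, q_8 = 35·434751593 + 18843819 = 15235149574 → 717222163605/15235149574
APPEND 45: p_9 = 45·717222163605 + 20466715909 = 32295464078134, q_9 = 45·15235149574 + 434751593 = 686016482423 → 32295464078134/686016482423
APPEND 48: p_10 = 48·32295464078134 + 717222163605 = 1550899497914037, q_10 = 48·686016482423 + 15235149574 = 32944026305878 → 1550899497914037/32944026305878
APPEND 42: p_11 = 42·1550899497914037 + 32295464078134 = 65170074376467688, q_11 = 42·32944026305878 + 686016482423 = 1384335121329299 → 65170074376467688/1384335121329299
APPEND 37: p_12 = 37·65170074376467688 + 1550899497914037 = 2412843651427218493, q_12 = 37·1384335121329299 + 32944026305878 = 51253343515489941 → 2412843651427218493/51253343515489941
APPEND 30: p_13 = 30·2412843651427218493 + 65170074376467688 = 72450479617193022478, q_13 = 30·51253343515489941 + 1384335121329299 = 1538984640586027529 → 72450479617193022478/1538984640586027529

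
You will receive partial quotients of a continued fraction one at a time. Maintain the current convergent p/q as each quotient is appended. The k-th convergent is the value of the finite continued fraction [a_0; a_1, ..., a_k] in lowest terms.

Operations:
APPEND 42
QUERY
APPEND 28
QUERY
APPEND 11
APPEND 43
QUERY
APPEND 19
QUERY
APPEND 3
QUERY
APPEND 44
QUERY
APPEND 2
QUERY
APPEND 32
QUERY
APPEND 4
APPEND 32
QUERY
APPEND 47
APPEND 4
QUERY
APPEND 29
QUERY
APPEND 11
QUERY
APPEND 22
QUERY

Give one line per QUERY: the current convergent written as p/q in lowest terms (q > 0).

42/1
1177/28
559704/13315
10647365/253294
32501799/773197
1440726521/34273962
2913954841/69321121
94687281433/2252549834
12307905859769/292797204458
2327720859818633/55374989724390
68082758173230073/1619645250137293
751238060765349436/17871472741234613
16595320095010917665/394792045557298779

APPEND 42: p_0 = 42·1 + 0 = 42, q_0 = 42·0 + 1 = 1 → 42/1
APPEND 28: p_1 = 28·42 + 1 = 1177, q_1 = 28·1 + 0 = 28 → 1177/28
APPEND 11: p_2 = 11·1177 + 42 = 12989, q_2 = 11·28 + 1 = 309 → 12989/309
APPEND 43: p_3 = 43·12989 + 1177 = 559704, q_3 = 43·309 + 28 = 13315 → 559704/13315
APPEND 19: p_4 = 19·559704 + 12989 = 10647365, q_4 = 19·13315 + 309 = 253294 → 10647365/253294
APPEND 3: p_5 = 3·10647365 + 559704 = 32501799, q_5 = 3·253294 + 13315 = 773197 → 32501799/773197
APPEND 44: p_6 = 44·32501799 + 10647365 = 1440726521, q_6 = 44·773197 + 253294 = 34273962 → 1440726521/34273962
APPEND 2: p_7 = 2·1440726521 + 32501799 = 2913954841, q_7 = 2·34273962 + 773197 = 69321121 → 2913954841/69321121
APPEND 32: p_8 = 32·2913954841 + 1440726521 = 94687281433, q_8 = 32·69321121 + 34273962 = 2252549834 → 94687281433/2252549834
APPEND 4: p_9 = 4·94687281433 + 2913954841 = 381663080573, q_9 = 4·2252549834 + 69321121 = 9079520457 → 381663080573/9079520457
APPEND 32: p_10 = 32·381663080573 + 94687281433 = 12307905859769, q_10 = 32·9079520457 + 2252549834 = 292797204458 → 12307905859769/292797204458
APPEND 47: p_11 = 47·12307905859769 + 381663080573 = 578853238489716, q_11 = 47·292797204458 + 9079520457 = 13770548129983 → 578853238489716/13770548129983
APPEND 4: p_12 = 4·578853238489716 + 12307905859769 = 2327720859818633, q_12 = 4·13770548129983 + 292797204458 = 55374989724390 → 2327720859818633/55374989724390
APPEND 29: p_13 = 29·2327720859818633 + 578853238489716 = 68082758173230073, q_13 = 29·55374989724390 + 13770548129983 = 1619645250137293 → 68082758173230073/1619645250137293
APPEND 11: p_14 = 11·68082758173230073 + 2327720859818633 = 751238060765349436, q_14 = 11·1619645250137293 + 55374989724390 = 17871472741234613 → 751238060765349436/17871472741234613
APPEND 22: p_15 = 22·751238060765349436 + 68082758173230073 = 16595320095010917665, q_15 = 22·17871472741234613 + 1619645250137293 = 394792045557298779 → 16595320095010917665/394792045557298779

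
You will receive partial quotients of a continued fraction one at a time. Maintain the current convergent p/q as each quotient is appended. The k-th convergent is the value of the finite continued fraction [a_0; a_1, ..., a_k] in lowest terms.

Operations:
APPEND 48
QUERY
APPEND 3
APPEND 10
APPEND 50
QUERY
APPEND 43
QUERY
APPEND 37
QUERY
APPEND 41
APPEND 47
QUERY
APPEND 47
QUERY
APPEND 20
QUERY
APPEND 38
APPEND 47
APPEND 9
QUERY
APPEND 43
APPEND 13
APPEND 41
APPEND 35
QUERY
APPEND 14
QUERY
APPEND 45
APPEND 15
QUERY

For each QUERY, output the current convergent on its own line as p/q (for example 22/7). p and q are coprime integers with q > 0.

APPEND 48: p_0 = 48·1 + 0 = 48, q_0 = 48·0 + 1 = 1 → 48/1
APPEND 3: p_1 = 3·48 + 1 = 145, q_1 = 3·1 + 0 = 3 → 145/3
APPEND 10: p_2 = 10·145 + 48 = 1498, q_2 = 10·3 + 1 = 31 → 1498/31
APPEND 50: p_3 = 50·1498 + 145 = 75045, q_3 = 50·31 + 3 = 1553 → 75045/1553
APPEND 43: p_4 = 43·75045 + 1498 = 3228433, q_4 = 43·1553 + 31 = 66810 → 3228433/66810
APPEND 37: p_5 = 37·3228433 + 75045 = 119527066, q_5 = 37·66810 + 1553 = 2473523 → 119527066/2473523
APPEND 41: p_6 = 41·119527066 + 3228433 = 4903838139, q_6 = 41·2473523 + 66810 = 101481253 → 4903838139/101481253
APPEND 47: p_7 = 47·4903838139 + 119527066 = 230599919599, q_7 = 47·101481253 + 2473523 = 4772092414 → 230599919599/4772092414
APPEND 47: p_8 = 47·230599919599 + 4903838139 = 10843100059292, q_8 = 47·4772092414 + 101481253 = 224389824711 → 10843100059292/224389824711
APPEND 20: p_9 = 20·10843100059292 + 230599919599 = 217092601105439, q_9 = 20·224389824711 + 4772092414 = 4492568586634 → 217092601105439/4492568586634
APPEND 38: p_10 = 38·217092601105439 + 10843100059292 = 8260361942065974, q_10 = 38·4492568586634 + 224389824711 = 170941996116803 → 8260361942065974/170941996116803
APPEND 47: p_11 = 47·8260361942065974 + 217092601105439 = 388454103878206217, q_11 = 47·170941996116803 + 4492568586634 = 8038766386076375 → 388454103878206217/8038766386076375
APPEND 9: p_12 = 9·388454103878206217 + 8260361942065974 = 3504347296845921927, q_12 = 9·8038766386076375 + 170941996116803 = 72519839470804178 → 3504347296845921927/72519839470804178
APPEND 43: p_13 = 43·3504347296845921927 + 388454103878206217 = 151075387868252849078, q_13 = 43·72519839470804178 + 8038766386076375 = 3126391863630656029 → 151075387868252849078/3126391863630656029
APPEND 13: p_14 = 13·151075387868252849078 + 3504347296845921927 = 1967484389584132959941, q_14 = 13·3126391863630656029 + 72519839470804178 = 40715614066669332555 → 1967484389584132959941/40715614066669332555
APPEND 41: p_15 = 41·1967484389584132959941 + 151075387868252849078 = 80817935360817704206659, q_15 = 41·40715614066669332555 + 3126391863630656029 = 1672466568597073290784 → 80817935360817704206659/1672466568597073290784
APPEND 35: p_16 = 35·80817935360817704206659 + 1967484389584132959941 = 2830595222018203780193006, q_16 = 35·1672466568597073290784 + 40715614066669332555 = 58577045514964234509995 → 2830595222018203780193006/58577045514964234509995
APPEND 14: p_17 = 14·2830595222018203780193006 + 80817935360817704206659 = 39709151043615670626908743, q_17 = 14·58577045514964234509995 + 1672466568597073290784 = 821751103778096356430714 → 39709151043615670626908743/821751103778096356430714
APPEND 45: p_18 = 45·39709151043615670626908743 + 2830595222018203780193006 = 1789742392184723381991086441, q_18 = 45·821751103778096356430714 + 58577045514964234509995 = 37037376715529300273892125 → 1789742392184723381991086441/37037376715529300273892125
APPEND 15: p_19 = 15·1789742392184723381991086441 + 39709151043615670626908743 = 26885845033814466400493205358, q_19 = 15·37037376715529300273892125 + 821751103778096356430714 = 556382401836717600464812589 → 26885845033814466400493205358/556382401836717600464812589

48/1
75045/1553
3228433/66810
119527066/2473523
230599919599/4772092414
10843100059292/224389824711
217092601105439/4492568586634
3504347296845921927/72519839470804178
2830595222018203780193006/58577045514964234509995
39709151043615670626908743/821751103778096356430714
26885845033814466400493205358/556382401836717600464812589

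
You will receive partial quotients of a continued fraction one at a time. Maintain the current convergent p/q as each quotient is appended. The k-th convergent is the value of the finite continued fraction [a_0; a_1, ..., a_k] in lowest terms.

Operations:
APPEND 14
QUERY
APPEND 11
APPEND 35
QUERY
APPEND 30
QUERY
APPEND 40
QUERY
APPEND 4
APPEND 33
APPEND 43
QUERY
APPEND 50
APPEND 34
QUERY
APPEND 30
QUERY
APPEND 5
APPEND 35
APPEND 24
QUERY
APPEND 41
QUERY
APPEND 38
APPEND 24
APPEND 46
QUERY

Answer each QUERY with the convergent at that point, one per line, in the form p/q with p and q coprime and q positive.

APPEND 14: p_0 = 14·1 + 0 = 14, q_0 = 14·0 + 1 = 1 → 14/1
APPEND 11: p_1 = 11·14 + 1 = 155, q_1 = 11·1 + 0 = 11 → 155/11
APPEND 35: p_2 = 35·155 + 14 = 5439, q_2 = 35·11 + 1 = 386 → 5439/386
APPEND 30: p_3 = 30·5439 + 155 = 163325, q_3 = 30·386 + 11 = 11591 → 163325/11591
APPEND 40: p_4 = 40·163325 + 5439 = 6538439, q_4 = 40·11591 + 386 = 464026 → 6538439/464026
APPEND 4: p_5 = 4·6538439 + 163325 = 26317081, q_5 = 4·464026 + 11591 = 1867695 → 26317081/1867695
APPEND 33: p_6 = 33·26317081 + 6538439 = 875002112, q_6 = 33·1867695 + 464026 = 62097961 → 875002112/62097961
APPEND 43: p_7 = 43·875002112 + 26317081 = 37651407897, q_7 = 43·62097961 + 1867695 = 2672080018 → 37651407897/2672080018
APPEND 50: p_8 = 50·37651407897 + 875002112 = 1883445396962, q_8 = 50·2672080018 + 62097961 = 133666098861 → 1883445396962/133666098861
APPEND 34: p_9 = 34·1883445396962 + 37651407897 = 64074794904605, q_9 = 34·133666098861 + 2672080018 = 4547319441292 → 64074794904605/4547319441292
APPEND 30: p_10 = 30·64074794904605 + 1883445396962 = 1924127292535112, q_10 = 30·4547319441292 + 133666098861 = 136553249337621 → 1924127292535112/136553249337621
APPEND 5: p_11 = 5·1924127292535112 + 64074794904605 = 9684711257580165, q_11 = 5·136553249337621 + 4547319441292 = 687313566129397 → 9684711257580165/687313566129397
APPEND 35: p_12 = 35·9684711257580165 + 1924127292535112 = 340889021307840887, q_12 = 35·687313566129397 + 136553249337621 = 24192528063866516 → 340889021307840887/24192528063866516
APPEND 24: p_13 = 24·340889021307840887 + 9684711257580165 = 8191021222645761453, q_13 = 24·24192528063866516 + 687313566129397 = 581307987098925781 → 8191021222645761453/581307987098925781
APPEND 41: p_14 = 41·8191021222645761453 + 340889021307840887 = 336172759149784060460, q_14 = 41·581307987098925781 + 24192528063866516 = 23857819999119823537 → 336172759149784060460/23857819999119823537
APPEND 38: p_15 = 38·336172759149784060460 + 8191021222645761453 = 12782755868914440058933, q_15 = 38·23857819999119823537 + 581307987098925781 = 907178467953652220187 → 12782755868914440058933/907178467953652220187
APPEND 24: p_16 = 24·12782755868914440058933 + 336172759149784060460 = 307122313613096345474852, q_16 = 24·907178467953652220187 + 23857819999119823537 = 21796141050886773108025 → 307122313613096345474852/21796141050886773108025
APPEND 46: p_17 = 46·307122313613096345474852 + 12782755868914440058933 = 14140409182071346331902125, q_17 = 46·21796141050886773108025 + 907178467953652220187 = 1003529666808745215189337 → 14140409182071346331902125/1003529666808745215189337

14/1
5439/386
163325/11591
6538439/464026
37651407897/2672080018
64074794904605/4547319441292
1924127292535112/136553249337621
8191021222645761453/581307987098925781
336172759149784060460/23857819999119823537
14140409182071346331902125/1003529666808745215189337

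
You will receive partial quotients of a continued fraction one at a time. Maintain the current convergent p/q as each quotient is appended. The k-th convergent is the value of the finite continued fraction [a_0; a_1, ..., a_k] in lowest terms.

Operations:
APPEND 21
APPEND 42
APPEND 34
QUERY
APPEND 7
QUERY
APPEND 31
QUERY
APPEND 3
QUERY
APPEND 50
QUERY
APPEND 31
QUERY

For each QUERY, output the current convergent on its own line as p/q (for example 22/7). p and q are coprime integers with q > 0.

APPEND 21: p_0 = 21·1 + 0 = 21, q_0 = 21·0 + 1 = 1 → 21/1
APPEND 42: p_1 = 42·21 + 1 = 883, q_1 = 42·1 + 0 = 42 → 883/42
APPEND 34: p_2 = 34·883 + 21 = 30043, q_2 = 34·42 + 1 = 1429 → 30043/1429
APPEND 7: p_3 = 7·30043 + 883 = 211184, q_3 = 7·1429 + 42 = 10045 → 211184/10045
APPEND 31: p_4 = 31·211184 + 30043 = 6576747, q_4 = 31·10045 + 1429 = 312824 → 6576747/312824
APPEND 3: p_5 = 3·6576747 + 211184 = 19941425, q_5 = 3·312824 + 10045 = 948517 → 19941425/948517
APPEND 50: p_6 = 50·19941425 + 6576747 = 1003647997, q_6 = 50·948517 + 312824 = 47738674 → 1003647997/47738674
APPEND 31: p_7 = 31·1003647997 + 19941425 = 31133029332, q_7 = 31·47738674 + 948517 = 1480847411 → 31133029332/1480847411

30043/1429
211184/10045
6576747/312824
19941425/948517
1003647997/47738674
31133029332/1480847411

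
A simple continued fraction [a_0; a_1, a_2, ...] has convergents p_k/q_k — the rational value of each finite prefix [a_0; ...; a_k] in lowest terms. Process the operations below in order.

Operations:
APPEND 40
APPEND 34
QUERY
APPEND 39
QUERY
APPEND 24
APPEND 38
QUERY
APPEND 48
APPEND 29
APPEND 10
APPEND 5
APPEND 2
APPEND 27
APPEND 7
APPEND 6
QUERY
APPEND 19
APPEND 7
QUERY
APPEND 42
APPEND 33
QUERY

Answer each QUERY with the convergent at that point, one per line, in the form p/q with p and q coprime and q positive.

1361/34
53119/1327
48549365/1212843
9023077686912310/225411323320661
1219375759733589157/30462012315970867
1696980127108708208752/42393355058359800643

APPEND 40: p_0 = 40·1 + 0 = 40, q_0 = 40·0 + 1 = 1 → 40/1
APPEND 34: p_1 = 34·40 + 1 = 1361, q_1 = 34·1 + 0 = 34 → 1361/34
APPEND 39: p_2 = 39·1361 + 40 = 53119, q_2 = 39·34 + 1 = 1327 → 53119/1327
APPEND 24: p_3 = 24·53119 + 1361 = 1276217, q_3 = 24·1327 + 34 = 31882 → 1276217/31882
APPEND 38: p_4 = 38·1276217 + 53119 = 48549365, q_4 = 38·31882 + 1327 = 1212843 → 48549365/1212843
APPEND 48: p_5 = 48·48549365 + 1276217 = 2331645737, q_5 = 48·1212843 + 31882 = 58248346 → 2331645737/58248346
APPEND 29: p_6 = 29·2331645737 + 48549365 = 67666275738, q_6 = 29·58248346 + 1212843 = 1690414877 → 67666275738/1690414877
APPEND 10: p_7 = 10·67666275738 + 2331645737 = 678994403117, q_7 = 10·1690414877 + 58248346 = 16962397116 → 678994403117/16962397116
APPEND 5: p_8 = 5·678994403117 + 67666275738 = 3462638291323, q_8 = 5·16962397116 + 1690414877 = 86502400457 → 3462638291323/86502400457
APPEND 2: p_9 = 2·3462638291323 + 678994403117 = 7604270985763, q_9 = 2·86502400457 + 16962397116 = 189967198030 → 7604270985763/189967198030
APPEND 27: p_10 = 27·7604270985763 + 3462638291323 = 208777954906924, q_10 = 27·189967198030 + 86502400457 = 5215616747267 → 208777954906924/5215616747267
APPEND 7: p_11 = 7·208777954906924 + 7604270985763 = 1469049955334231, q_11 = 7·5215616747267 + 189967198030 = 36699284428899 → 1469049955334231/36699284428899
APPEND 6: p_12 = 6·1469049955334231 + 208777954906924 = 9023077686912310, q_12 = 6·36699284428899 + 5215616747267 = 225411323320661 → 9023077686912310/225411323320661
APPEND 19: p_13 = 19·9023077686912310 + 1469049955334231 = 172907526006668121, q_13 = 19·225411323320661 + 36699284428899 = 4319514427521458 → 172907526006668121/4319514427521458
APPEND 7: p_14 = 7·172907526006668121 + 9023077686912310 = 1219375759733589157, q_14 = 7·4319514427521458 + 225411323320661 = 30462012315970867 → 1219375759733589157/30462012315970867
APPEND 42: p_15 = 42·1219375759733589157 + 172907526006668121 = 51386689434817412715, q_15 = 42·30462012315970867 + 4319514427521458 = 1283724031698297872 → 51386689434817412715/1283724031698297872
APPEND 33: p_16 = 33·51386689434817412715 + 1219375759733589157 = 1696980127108708208752, q_16 = 33·1283724031698297872 + 30462012315970867 = 42393355058359800643 → 1696980127108708208752/42393355058359800643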